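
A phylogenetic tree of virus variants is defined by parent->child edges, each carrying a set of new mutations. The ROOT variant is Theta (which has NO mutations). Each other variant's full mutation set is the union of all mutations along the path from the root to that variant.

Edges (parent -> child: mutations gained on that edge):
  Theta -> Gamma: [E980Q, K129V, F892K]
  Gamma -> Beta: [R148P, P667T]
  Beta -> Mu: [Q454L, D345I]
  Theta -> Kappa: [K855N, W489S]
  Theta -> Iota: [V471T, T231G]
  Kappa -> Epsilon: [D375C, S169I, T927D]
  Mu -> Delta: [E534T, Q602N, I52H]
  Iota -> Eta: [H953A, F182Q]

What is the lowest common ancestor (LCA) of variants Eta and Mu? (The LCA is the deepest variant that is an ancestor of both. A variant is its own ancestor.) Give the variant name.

Answer: Theta

Derivation:
Path from root to Eta: Theta -> Iota -> Eta
  ancestors of Eta: {Theta, Iota, Eta}
Path from root to Mu: Theta -> Gamma -> Beta -> Mu
  ancestors of Mu: {Theta, Gamma, Beta, Mu}
Common ancestors: {Theta}
Walk up from Mu: Mu (not in ancestors of Eta), Beta (not in ancestors of Eta), Gamma (not in ancestors of Eta), Theta (in ancestors of Eta)
Deepest common ancestor (LCA) = Theta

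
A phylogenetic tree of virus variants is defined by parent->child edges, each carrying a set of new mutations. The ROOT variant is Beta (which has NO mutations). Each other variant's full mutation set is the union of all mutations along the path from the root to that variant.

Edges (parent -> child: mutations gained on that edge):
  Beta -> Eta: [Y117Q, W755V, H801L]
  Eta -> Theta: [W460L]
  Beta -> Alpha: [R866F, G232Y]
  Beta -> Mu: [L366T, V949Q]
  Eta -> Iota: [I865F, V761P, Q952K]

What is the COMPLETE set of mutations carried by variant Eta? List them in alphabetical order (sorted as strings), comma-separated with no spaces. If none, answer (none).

Answer: H801L,W755V,Y117Q

Derivation:
At Beta: gained [] -> total []
At Eta: gained ['Y117Q', 'W755V', 'H801L'] -> total ['H801L', 'W755V', 'Y117Q']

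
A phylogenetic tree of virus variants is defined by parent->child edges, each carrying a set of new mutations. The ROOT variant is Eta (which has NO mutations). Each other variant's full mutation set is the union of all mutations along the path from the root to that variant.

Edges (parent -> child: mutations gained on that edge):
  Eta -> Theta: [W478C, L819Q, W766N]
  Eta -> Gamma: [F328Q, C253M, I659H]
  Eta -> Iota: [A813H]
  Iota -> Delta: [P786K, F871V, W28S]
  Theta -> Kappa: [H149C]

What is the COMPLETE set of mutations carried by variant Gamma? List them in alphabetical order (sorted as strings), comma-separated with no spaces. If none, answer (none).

At Eta: gained [] -> total []
At Gamma: gained ['F328Q', 'C253M', 'I659H'] -> total ['C253M', 'F328Q', 'I659H']

Answer: C253M,F328Q,I659H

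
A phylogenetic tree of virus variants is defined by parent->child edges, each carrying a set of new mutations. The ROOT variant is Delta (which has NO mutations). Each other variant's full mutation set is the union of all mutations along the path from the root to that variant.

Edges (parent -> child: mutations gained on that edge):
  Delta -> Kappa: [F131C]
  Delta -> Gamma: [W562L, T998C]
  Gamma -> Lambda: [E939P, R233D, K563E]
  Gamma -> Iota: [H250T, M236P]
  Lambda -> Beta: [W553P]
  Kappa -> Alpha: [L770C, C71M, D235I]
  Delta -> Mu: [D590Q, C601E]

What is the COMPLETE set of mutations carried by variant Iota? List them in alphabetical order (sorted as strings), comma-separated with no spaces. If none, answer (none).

Answer: H250T,M236P,T998C,W562L

Derivation:
At Delta: gained [] -> total []
At Gamma: gained ['W562L', 'T998C'] -> total ['T998C', 'W562L']
At Iota: gained ['H250T', 'M236P'] -> total ['H250T', 'M236P', 'T998C', 'W562L']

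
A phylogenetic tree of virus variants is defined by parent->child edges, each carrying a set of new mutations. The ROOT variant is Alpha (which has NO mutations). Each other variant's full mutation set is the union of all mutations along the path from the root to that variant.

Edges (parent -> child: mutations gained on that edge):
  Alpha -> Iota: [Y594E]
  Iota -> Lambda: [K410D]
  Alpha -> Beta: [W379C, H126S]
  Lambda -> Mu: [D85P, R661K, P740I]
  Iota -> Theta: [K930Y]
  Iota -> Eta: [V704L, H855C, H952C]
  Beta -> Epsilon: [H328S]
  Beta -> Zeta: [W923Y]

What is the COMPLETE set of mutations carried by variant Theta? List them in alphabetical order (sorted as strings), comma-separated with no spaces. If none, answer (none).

Answer: K930Y,Y594E

Derivation:
At Alpha: gained [] -> total []
At Iota: gained ['Y594E'] -> total ['Y594E']
At Theta: gained ['K930Y'] -> total ['K930Y', 'Y594E']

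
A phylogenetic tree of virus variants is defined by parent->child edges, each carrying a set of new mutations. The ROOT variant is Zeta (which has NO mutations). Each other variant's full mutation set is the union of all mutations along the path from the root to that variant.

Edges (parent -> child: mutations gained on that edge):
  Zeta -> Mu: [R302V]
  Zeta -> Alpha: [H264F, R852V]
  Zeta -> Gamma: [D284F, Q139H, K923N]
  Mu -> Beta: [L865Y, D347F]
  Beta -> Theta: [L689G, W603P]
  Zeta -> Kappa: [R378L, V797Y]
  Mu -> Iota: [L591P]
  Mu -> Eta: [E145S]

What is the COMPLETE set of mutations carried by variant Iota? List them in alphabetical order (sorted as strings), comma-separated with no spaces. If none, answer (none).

Answer: L591P,R302V

Derivation:
At Zeta: gained [] -> total []
At Mu: gained ['R302V'] -> total ['R302V']
At Iota: gained ['L591P'] -> total ['L591P', 'R302V']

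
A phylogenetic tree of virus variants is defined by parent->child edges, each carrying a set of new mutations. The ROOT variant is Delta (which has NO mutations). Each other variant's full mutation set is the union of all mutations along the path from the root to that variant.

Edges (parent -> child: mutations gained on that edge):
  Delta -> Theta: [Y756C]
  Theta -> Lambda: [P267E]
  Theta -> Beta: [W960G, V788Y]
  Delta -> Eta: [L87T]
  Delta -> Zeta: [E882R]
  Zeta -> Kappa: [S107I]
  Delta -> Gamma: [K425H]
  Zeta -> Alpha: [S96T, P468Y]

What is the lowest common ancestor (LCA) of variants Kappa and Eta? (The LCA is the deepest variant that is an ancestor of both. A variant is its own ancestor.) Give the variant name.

Path from root to Kappa: Delta -> Zeta -> Kappa
  ancestors of Kappa: {Delta, Zeta, Kappa}
Path from root to Eta: Delta -> Eta
  ancestors of Eta: {Delta, Eta}
Common ancestors: {Delta}
Walk up from Eta: Eta (not in ancestors of Kappa), Delta (in ancestors of Kappa)
Deepest common ancestor (LCA) = Delta

Answer: Delta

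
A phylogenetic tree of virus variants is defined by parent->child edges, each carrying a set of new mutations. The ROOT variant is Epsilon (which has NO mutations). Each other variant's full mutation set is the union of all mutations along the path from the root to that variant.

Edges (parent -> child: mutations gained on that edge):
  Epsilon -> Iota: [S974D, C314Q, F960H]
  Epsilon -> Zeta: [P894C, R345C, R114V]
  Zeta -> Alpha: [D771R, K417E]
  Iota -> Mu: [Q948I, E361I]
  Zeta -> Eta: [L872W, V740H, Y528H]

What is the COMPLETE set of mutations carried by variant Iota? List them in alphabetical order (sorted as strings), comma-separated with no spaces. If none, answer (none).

At Epsilon: gained [] -> total []
At Iota: gained ['S974D', 'C314Q', 'F960H'] -> total ['C314Q', 'F960H', 'S974D']

Answer: C314Q,F960H,S974D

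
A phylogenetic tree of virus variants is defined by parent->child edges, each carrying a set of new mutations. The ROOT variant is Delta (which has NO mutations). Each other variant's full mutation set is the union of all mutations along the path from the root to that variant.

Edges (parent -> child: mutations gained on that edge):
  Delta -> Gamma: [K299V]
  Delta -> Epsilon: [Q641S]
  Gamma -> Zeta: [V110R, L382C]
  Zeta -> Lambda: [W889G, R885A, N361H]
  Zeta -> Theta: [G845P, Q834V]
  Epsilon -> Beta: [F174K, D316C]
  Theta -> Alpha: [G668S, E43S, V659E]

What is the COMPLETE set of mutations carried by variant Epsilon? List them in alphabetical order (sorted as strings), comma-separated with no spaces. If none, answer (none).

Answer: Q641S

Derivation:
At Delta: gained [] -> total []
At Epsilon: gained ['Q641S'] -> total ['Q641S']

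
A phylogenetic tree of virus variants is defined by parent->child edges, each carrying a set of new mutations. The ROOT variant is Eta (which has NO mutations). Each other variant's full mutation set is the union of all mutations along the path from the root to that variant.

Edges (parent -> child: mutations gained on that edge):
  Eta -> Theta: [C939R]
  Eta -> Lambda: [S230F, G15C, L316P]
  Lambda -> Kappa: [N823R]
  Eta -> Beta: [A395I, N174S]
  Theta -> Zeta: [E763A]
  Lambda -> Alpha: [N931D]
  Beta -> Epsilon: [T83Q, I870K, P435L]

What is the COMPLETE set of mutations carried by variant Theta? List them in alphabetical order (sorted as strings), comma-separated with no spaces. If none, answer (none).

At Eta: gained [] -> total []
At Theta: gained ['C939R'] -> total ['C939R']

Answer: C939R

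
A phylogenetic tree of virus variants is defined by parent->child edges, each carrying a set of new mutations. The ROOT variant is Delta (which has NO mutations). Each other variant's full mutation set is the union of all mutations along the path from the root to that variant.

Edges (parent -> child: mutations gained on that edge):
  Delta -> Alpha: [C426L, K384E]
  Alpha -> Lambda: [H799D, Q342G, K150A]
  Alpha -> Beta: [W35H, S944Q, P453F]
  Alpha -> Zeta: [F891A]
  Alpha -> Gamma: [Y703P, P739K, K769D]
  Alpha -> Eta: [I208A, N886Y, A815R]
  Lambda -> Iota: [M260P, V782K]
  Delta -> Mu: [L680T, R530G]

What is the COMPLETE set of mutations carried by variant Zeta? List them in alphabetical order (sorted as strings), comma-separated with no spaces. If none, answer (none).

Answer: C426L,F891A,K384E

Derivation:
At Delta: gained [] -> total []
At Alpha: gained ['C426L', 'K384E'] -> total ['C426L', 'K384E']
At Zeta: gained ['F891A'] -> total ['C426L', 'F891A', 'K384E']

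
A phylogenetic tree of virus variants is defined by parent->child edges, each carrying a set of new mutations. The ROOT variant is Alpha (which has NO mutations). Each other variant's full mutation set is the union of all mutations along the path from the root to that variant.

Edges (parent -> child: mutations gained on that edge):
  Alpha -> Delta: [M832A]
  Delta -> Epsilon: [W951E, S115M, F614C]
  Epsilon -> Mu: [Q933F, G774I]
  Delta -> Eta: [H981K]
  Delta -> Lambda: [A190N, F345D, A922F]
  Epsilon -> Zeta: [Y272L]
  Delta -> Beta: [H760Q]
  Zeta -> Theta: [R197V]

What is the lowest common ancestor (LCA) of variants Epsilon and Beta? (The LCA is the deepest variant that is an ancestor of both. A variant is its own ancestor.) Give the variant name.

Path from root to Epsilon: Alpha -> Delta -> Epsilon
  ancestors of Epsilon: {Alpha, Delta, Epsilon}
Path from root to Beta: Alpha -> Delta -> Beta
  ancestors of Beta: {Alpha, Delta, Beta}
Common ancestors: {Alpha, Delta}
Walk up from Beta: Beta (not in ancestors of Epsilon), Delta (in ancestors of Epsilon), Alpha (in ancestors of Epsilon)
Deepest common ancestor (LCA) = Delta

Answer: Delta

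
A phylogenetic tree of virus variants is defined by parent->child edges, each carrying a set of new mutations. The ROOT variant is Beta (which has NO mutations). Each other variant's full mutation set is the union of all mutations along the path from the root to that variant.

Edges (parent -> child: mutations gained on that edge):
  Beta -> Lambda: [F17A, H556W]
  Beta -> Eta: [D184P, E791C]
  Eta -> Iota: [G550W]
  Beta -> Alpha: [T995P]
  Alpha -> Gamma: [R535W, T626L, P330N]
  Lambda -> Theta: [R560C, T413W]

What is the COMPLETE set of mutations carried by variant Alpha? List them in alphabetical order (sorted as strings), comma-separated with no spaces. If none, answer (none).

Answer: T995P

Derivation:
At Beta: gained [] -> total []
At Alpha: gained ['T995P'] -> total ['T995P']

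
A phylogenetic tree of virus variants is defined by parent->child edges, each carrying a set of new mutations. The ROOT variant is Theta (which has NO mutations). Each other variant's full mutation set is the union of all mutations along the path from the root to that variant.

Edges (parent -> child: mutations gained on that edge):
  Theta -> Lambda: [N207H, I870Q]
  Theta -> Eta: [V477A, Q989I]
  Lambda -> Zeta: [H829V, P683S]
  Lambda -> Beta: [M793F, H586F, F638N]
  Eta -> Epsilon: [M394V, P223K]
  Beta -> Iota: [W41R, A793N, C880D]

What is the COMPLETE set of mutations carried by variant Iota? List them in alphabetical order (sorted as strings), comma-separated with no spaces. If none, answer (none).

At Theta: gained [] -> total []
At Lambda: gained ['N207H', 'I870Q'] -> total ['I870Q', 'N207H']
At Beta: gained ['M793F', 'H586F', 'F638N'] -> total ['F638N', 'H586F', 'I870Q', 'M793F', 'N207H']
At Iota: gained ['W41R', 'A793N', 'C880D'] -> total ['A793N', 'C880D', 'F638N', 'H586F', 'I870Q', 'M793F', 'N207H', 'W41R']

Answer: A793N,C880D,F638N,H586F,I870Q,M793F,N207H,W41R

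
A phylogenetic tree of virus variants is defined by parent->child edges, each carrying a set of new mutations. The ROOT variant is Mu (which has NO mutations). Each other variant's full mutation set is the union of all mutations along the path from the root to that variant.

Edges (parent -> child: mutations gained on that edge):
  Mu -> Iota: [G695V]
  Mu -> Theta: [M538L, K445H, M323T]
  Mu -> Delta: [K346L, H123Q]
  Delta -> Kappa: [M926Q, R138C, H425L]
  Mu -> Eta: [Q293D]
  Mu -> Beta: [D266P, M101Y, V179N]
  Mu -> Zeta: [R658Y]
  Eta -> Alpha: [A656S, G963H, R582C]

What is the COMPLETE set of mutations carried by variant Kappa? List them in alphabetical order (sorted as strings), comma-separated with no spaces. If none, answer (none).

At Mu: gained [] -> total []
At Delta: gained ['K346L', 'H123Q'] -> total ['H123Q', 'K346L']
At Kappa: gained ['M926Q', 'R138C', 'H425L'] -> total ['H123Q', 'H425L', 'K346L', 'M926Q', 'R138C']

Answer: H123Q,H425L,K346L,M926Q,R138C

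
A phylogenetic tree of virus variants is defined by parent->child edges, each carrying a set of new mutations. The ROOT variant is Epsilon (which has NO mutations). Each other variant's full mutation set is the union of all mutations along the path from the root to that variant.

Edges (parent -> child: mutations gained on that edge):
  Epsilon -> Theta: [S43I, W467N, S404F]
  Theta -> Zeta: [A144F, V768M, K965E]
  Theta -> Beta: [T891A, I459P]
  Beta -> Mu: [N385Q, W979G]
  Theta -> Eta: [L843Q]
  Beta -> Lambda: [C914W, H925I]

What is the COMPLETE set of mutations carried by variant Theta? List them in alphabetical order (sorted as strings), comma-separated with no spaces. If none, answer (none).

Answer: S404F,S43I,W467N

Derivation:
At Epsilon: gained [] -> total []
At Theta: gained ['S43I', 'W467N', 'S404F'] -> total ['S404F', 'S43I', 'W467N']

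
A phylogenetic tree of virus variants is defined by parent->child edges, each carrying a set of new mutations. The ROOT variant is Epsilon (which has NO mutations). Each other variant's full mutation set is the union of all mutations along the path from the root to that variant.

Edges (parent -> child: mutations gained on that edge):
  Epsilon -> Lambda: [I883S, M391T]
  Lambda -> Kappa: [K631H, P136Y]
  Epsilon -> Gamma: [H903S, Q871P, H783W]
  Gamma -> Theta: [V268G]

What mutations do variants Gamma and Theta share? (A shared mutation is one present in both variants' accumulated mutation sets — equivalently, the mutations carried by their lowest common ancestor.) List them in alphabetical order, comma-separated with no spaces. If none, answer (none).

Answer: H783W,H903S,Q871P

Derivation:
Accumulating mutations along path to Gamma:
  At Epsilon: gained [] -> total []
  At Gamma: gained ['H903S', 'Q871P', 'H783W'] -> total ['H783W', 'H903S', 'Q871P']
Mutations(Gamma) = ['H783W', 'H903S', 'Q871P']
Accumulating mutations along path to Theta:
  At Epsilon: gained [] -> total []
  At Gamma: gained ['H903S', 'Q871P', 'H783W'] -> total ['H783W', 'H903S', 'Q871P']
  At Theta: gained ['V268G'] -> total ['H783W', 'H903S', 'Q871P', 'V268G']
Mutations(Theta) = ['H783W', 'H903S', 'Q871P', 'V268G']
Intersection: ['H783W', 'H903S', 'Q871P'] ∩ ['H783W', 'H903S', 'Q871P', 'V268G'] = ['H783W', 'H903S', 'Q871P']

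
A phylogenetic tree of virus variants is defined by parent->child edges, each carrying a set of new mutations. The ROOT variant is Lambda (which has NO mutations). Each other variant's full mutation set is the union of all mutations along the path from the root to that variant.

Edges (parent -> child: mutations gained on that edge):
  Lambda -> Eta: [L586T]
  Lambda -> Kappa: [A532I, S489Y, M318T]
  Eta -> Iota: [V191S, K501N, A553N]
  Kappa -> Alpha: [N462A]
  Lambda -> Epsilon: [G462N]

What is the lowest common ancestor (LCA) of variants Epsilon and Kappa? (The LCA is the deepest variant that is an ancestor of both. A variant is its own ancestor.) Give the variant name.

Path from root to Epsilon: Lambda -> Epsilon
  ancestors of Epsilon: {Lambda, Epsilon}
Path from root to Kappa: Lambda -> Kappa
  ancestors of Kappa: {Lambda, Kappa}
Common ancestors: {Lambda}
Walk up from Kappa: Kappa (not in ancestors of Epsilon), Lambda (in ancestors of Epsilon)
Deepest common ancestor (LCA) = Lambda

Answer: Lambda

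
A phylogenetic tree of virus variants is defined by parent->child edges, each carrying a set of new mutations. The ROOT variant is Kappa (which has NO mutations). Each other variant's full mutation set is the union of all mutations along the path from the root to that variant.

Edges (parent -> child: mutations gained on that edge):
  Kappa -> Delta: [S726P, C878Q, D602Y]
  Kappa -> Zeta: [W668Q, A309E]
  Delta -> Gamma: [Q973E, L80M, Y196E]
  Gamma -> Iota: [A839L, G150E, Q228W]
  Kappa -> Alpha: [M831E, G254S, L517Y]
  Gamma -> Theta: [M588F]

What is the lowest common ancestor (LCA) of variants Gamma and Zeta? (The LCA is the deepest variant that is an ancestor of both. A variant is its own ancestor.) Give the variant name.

Answer: Kappa

Derivation:
Path from root to Gamma: Kappa -> Delta -> Gamma
  ancestors of Gamma: {Kappa, Delta, Gamma}
Path from root to Zeta: Kappa -> Zeta
  ancestors of Zeta: {Kappa, Zeta}
Common ancestors: {Kappa}
Walk up from Zeta: Zeta (not in ancestors of Gamma), Kappa (in ancestors of Gamma)
Deepest common ancestor (LCA) = Kappa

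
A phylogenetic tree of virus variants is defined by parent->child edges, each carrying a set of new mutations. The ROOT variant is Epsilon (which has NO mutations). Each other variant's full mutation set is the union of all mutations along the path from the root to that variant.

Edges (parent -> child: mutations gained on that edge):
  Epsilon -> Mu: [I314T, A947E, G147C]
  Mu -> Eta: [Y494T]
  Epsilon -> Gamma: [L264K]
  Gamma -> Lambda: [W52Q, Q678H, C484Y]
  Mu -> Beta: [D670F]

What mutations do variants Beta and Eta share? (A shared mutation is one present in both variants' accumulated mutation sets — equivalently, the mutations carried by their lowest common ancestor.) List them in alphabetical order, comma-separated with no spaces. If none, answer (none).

Accumulating mutations along path to Beta:
  At Epsilon: gained [] -> total []
  At Mu: gained ['I314T', 'A947E', 'G147C'] -> total ['A947E', 'G147C', 'I314T']
  At Beta: gained ['D670F'] -> total ['A947E', 'D670F', 'G147C', 'I314T']
Mutations(Beta) = ['A947E', 'D670F', 'G147C', 'I314T']
Accumulating mutations along path to Eta:
  At Epsilon: gained [] -> total []
  At Mu: gained ['I314T', 'A947E', 'G147C'] -> total ['A947E', 'G147C', 'I314T']
  At Eta: gained ['Y494T'] -> total ['A947E', 'G147C', 'I314T', 'Y494T']
Mutations(Eta) = ['A947E', 'G147C', 'I314T', 'Y494T']
Intersection: ['A947E', 'D670F', 'G147C', 'I314T'] ∩ ['A947E', 'G147C', 'I314T', 'Y494T'] = ['A947E', 'G147C', 'I314T']

Answer: A947E,G147C,I314T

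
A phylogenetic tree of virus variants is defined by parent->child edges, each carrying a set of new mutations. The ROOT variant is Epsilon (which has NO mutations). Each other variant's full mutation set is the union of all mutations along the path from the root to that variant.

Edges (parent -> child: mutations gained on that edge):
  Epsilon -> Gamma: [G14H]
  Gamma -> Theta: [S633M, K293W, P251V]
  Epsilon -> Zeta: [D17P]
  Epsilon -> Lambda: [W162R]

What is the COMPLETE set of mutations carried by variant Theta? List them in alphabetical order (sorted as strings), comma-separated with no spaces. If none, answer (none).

Answer: G14H,K293W,P251V,S633M

Derivation:
At Epsilon: gained [] -> total []
At Gamma: gained ['G14H'] -> total ['G14H']
At Theta: gained ['S633M', 'K293W', 'P251V'] -> total ['G14H', 'K293W', 'P251V', 'S633M']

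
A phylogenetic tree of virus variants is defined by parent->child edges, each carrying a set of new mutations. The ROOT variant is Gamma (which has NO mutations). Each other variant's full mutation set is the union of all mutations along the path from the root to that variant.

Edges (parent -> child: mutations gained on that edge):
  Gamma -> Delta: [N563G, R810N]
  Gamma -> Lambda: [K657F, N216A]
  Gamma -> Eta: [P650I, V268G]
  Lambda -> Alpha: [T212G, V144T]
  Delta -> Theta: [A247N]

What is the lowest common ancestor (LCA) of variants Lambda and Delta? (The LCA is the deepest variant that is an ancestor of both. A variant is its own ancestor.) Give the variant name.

Answer: Gamma

Derivation:
Path from root to Lambda: Gamma -> Lambda
  ancestors of Lambda: {Gamma, Lambda}
Path from root to Delta: Gamma -> Delta
  ancestors of Delta: {Gamma, Delta}
Common ancestors: {Gamma}
Walk up from Delta: Delta (not in ancestors of Lambda), Gamma (in ancestors of Lambda)
Deepest common ancestor (LCA) = Gamma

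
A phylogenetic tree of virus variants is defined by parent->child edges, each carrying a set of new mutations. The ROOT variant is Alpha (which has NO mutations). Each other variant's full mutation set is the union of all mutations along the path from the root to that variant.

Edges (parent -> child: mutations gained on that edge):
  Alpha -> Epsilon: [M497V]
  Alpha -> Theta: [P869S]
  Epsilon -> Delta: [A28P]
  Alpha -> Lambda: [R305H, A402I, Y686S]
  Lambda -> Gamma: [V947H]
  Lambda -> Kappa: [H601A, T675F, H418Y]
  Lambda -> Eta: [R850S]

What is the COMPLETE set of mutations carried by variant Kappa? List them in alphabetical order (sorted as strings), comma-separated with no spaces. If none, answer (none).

At Alpha: gained [] -> total []
At Lambda: gained ['R305H', 'A402I', 'Y686S'] -> total ['A402I', 'R305H', 'Y686S']
At Kappa: gained ['H601A', 'T675F', 'H418Y'] -> total ['A402I', 'H418Y', 'H601A', 'R305H', 'T675F', 'Y686S']

Answer: A402I,H418Y,H601A,R305H,T675F,Y686S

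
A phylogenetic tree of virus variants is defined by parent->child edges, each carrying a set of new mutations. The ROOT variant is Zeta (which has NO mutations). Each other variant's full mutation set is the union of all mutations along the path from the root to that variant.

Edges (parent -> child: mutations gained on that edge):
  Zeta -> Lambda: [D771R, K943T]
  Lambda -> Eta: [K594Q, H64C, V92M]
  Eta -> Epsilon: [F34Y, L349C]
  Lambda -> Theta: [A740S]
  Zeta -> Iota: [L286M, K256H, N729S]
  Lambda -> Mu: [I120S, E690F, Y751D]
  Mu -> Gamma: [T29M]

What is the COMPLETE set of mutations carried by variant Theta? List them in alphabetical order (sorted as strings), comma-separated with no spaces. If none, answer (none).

At Zeta: gained [] -> total []
At Lambda: gained ['D771R', 'K943T'] -> total ['D771R', 'K943T']
At Theta: gained ['A740S'] -> total ['A740S', 'D771R', 'K943T']

Answer: A740S,D771R,K943T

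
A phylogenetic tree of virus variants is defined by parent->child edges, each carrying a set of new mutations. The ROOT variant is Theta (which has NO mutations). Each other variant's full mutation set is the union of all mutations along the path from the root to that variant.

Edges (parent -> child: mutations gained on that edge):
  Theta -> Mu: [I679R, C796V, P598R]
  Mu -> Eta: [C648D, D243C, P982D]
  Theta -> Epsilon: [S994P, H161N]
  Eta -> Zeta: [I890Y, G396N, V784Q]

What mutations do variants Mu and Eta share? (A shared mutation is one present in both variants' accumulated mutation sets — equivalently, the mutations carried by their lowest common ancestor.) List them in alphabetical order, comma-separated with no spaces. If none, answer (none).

Accumulating mutations along path to Mu:
  At Theta: gained [] -> total []
  At Mu: gained ['I679R', 'C796V', 'P598R'] -> total ['C796V', 'I679R', 'P598R']
Mutations(Mu) = ['C796V', 'I679R', 'P598R']
Accumulating mutations along path to Eta:
  At Theta: gained [] -> total []
  At Mu: gained ['I679R', 'C796V', 'P598R'] -> total ['C796V', 'I679R', 'P598R']
  At Eta: gained ['C648D', 'D243C', 'P982D'] -> total ['C648D', 'C796V', 'D243C', 'I679R', 'P598R', 'P982D']
Mutations(Eta) = ['C648D', 'C796V', 'D243C', 'I679R', 'P598R', 'P982D']
Intersection: ['C796V', 'I679R', 'P598R'] ∩ ['C648D', 'C796V', 'D243C', 'I679R', 'P598R', 'P982D'] = ['C796V', 'I679R', 'P598R']

Answer: C796V,I679R,P598R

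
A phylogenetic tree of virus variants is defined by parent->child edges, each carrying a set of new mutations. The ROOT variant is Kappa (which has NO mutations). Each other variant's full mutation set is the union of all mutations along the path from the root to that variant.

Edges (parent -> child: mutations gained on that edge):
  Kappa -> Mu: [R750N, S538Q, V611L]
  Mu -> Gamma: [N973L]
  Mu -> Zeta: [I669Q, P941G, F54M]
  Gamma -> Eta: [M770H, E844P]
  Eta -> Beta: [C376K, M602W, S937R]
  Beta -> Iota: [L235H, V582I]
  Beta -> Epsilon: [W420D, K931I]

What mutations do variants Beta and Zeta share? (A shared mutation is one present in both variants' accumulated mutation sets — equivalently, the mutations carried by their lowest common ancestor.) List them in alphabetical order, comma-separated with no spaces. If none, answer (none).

Answer: R750N,S538Q,V611L

Derivation:
Accumulating mutations along path to Beta:
  At Kappa: gained [] -> total []
  At Mu: gained ['R750N', 'S538Q', 'V611L'] -> total ['R750N', 'S538Q', 'V611L']
  At Gamma: gained ['N973L'] -> total ['N973L', 'R750N', 'S538Q', 'V611L']
  At Eta: gained ['M770H', 'E844P'] -> total ['E844P', 'M770H', 'N973L', 'R750N', 'S538Q', 'V611L']
  At Beta: gained ['C376K', 'M602W', 'S937R'] -> total ['C376K', 'E844P', 'M602W', 'M770H', 'N973L', 'R750N', 'S538Q', 'S937R', 'V611L']
Mutations(Beta) = ['C376K', 'E844P', 'M602W', 'M770H', 'N973L', 'R750N', 'S538Q', 'S937R', 'V611L']
Accumulating mutations along path to Zeta:
  At Kappa: gained [] -> total []
  At Mu: gained ['R750N', 'S538Q', 'V611L'] -> total ['R750N', 'S538Q', 'V611L']
  At Zeta: gained ['I669Q', 'P941G', 'F54M'] -> total ['F54M', 'I669Q', 'P941G', 'R750N', 'S538Q', 'V611L']
Mutations(Zeta) = ['F54M', 'I669Q', 'P941G', 'R750N', 'S538Q', 'V611L']
Intersection: ['C376K', 'E844P', 'M602W', 'M770H', 'N973L', 'R750N', 'S538Q', 'S937R', 'V611L'] ∩ ['F54M', 'I669Q', 'P941G', 'R750N', 'S538Q', 'V611L'] = ['R750N', 'S538Q', 'V611L']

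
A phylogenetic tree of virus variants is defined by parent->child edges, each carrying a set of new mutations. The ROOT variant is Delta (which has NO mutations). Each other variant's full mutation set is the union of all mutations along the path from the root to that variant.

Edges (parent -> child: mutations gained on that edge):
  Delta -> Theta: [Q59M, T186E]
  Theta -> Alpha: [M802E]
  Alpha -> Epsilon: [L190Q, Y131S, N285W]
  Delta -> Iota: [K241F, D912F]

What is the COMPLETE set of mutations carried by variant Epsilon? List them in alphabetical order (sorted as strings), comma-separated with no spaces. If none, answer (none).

At Delta: gained [] -> total []
At Theta: gained ['Q59M', 'T186E'] -> total ['Q59M', 'T186E']
At Alpha: gained ['M802E'] -> total ['M802E', 'Q59M', 'T186E']
At Epsilon: gained ['L190Q', 'Y131S', 'N285W'] -> total ['L190Q', 'M802E', 'N285W', 'Q59M', 'T186E', 'Y131S']

Answer: L190Q,M802E,N285W,Q59M,T186E,Y131S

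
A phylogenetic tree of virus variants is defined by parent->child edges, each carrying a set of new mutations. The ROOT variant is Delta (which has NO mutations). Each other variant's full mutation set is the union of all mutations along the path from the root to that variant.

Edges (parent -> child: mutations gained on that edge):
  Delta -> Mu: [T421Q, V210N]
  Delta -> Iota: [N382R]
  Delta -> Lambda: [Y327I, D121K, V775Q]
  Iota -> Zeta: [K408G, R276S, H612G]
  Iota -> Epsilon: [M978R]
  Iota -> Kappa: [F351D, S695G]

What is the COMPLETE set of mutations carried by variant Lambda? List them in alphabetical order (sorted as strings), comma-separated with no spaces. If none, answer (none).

Answer: D121K,V775Q,Y327I

Derivation:
At Delta: gained [] -> total []
At Lambda: gained ['Y327I', 'D121K', 'V775Q'] -> total ['D121K', 'V775Q', 'Y327I']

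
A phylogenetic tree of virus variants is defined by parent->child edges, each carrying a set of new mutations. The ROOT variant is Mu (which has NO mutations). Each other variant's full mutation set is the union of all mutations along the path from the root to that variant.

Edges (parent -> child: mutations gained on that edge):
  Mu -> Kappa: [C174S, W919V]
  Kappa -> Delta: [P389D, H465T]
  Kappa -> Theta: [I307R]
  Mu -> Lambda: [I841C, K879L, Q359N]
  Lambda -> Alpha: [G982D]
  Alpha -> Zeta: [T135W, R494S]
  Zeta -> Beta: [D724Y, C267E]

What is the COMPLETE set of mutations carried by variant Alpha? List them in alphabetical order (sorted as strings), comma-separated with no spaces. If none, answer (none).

Answer: G982D,I841C,K879L,Q359N

Derivation:
At Mu: gained [] -> total []
At Lambda: gained ['I841C', 'K879L', 'Q359N'] -> total ['I841C', 'K879L', 'Q359N']
At Alpha: gained ['G982D'] -> total ['G982D', 'I841C', 'K879L', 'Q359N']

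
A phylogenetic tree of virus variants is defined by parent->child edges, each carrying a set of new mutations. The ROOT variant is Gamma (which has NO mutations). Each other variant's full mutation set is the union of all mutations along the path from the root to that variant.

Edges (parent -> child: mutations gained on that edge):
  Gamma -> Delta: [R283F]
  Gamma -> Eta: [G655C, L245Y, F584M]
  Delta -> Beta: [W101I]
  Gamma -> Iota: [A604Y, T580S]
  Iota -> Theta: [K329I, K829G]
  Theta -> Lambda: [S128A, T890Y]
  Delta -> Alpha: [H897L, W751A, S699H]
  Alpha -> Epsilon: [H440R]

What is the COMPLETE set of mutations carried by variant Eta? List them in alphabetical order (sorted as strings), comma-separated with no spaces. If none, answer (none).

At Gamma: gained [] -> total []
At Eta: gained ['G655C', 'L245Y', 'F584M'] -> total ['F584M', 'G655C', 'L245Y']

Answer: F584M,G655C,L245Y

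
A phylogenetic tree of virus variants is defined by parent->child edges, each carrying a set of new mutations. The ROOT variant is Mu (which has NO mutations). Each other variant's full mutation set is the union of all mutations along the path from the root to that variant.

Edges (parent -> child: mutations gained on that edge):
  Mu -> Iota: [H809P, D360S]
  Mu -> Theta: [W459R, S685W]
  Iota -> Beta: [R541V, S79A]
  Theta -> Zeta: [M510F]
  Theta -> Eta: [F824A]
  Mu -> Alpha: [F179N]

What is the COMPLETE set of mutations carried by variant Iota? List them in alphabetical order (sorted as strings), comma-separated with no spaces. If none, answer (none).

At Mu: gained [] -> total []
At Iota: gained ['H809P', 'D360S'] -> total ['D360S', 'H809P']

Answer: D360S,H809P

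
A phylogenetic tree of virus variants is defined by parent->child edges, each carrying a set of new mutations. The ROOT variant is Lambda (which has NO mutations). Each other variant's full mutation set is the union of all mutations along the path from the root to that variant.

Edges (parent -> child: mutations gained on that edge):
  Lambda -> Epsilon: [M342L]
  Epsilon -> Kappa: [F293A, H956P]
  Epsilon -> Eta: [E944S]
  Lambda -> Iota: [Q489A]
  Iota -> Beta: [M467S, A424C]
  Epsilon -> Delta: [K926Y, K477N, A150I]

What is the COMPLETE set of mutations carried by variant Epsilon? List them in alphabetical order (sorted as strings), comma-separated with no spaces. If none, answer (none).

At Lambda: gained [] -> total []
At Epsilon: gained ['M342L'] -> total ['M342L']

Answer: M342L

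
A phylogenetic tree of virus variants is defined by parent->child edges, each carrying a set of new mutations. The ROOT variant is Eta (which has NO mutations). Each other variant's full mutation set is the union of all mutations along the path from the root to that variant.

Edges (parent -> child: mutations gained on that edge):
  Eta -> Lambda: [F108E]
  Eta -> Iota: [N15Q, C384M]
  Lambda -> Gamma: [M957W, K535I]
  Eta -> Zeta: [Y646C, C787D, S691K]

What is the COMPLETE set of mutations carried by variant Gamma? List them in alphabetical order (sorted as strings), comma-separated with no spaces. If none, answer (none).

At Eta: gained [] -> total []
At Lambda: gained ['F108E'] -> total ['F108E']
At Gamma: gained ['M957W', 'K535I'] -> total ['F108E', 'K535I', 'M957W']

Answer: F108E,K535I,M957W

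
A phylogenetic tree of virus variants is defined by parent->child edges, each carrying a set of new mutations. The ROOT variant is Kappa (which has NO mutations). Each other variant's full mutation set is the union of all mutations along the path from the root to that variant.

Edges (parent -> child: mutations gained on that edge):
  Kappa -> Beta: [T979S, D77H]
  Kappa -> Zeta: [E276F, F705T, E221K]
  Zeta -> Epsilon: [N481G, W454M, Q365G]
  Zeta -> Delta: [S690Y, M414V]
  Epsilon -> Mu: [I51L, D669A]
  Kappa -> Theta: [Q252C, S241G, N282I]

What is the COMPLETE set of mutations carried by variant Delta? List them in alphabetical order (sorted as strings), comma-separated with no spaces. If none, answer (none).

At Kappa: gained [] -> total []
At Zeta: gained ['E276F', 'F705T', 'E221K'] -> total ['E221K', 'E276F', 'F705T']
At Delta: gained ['S690Y', 'M414V'] -> total ['E221K', 'E276F', 'F705T', 'M414V', 'S690Y']

Answer: E221K,E276F,F705T,M414V,S690Y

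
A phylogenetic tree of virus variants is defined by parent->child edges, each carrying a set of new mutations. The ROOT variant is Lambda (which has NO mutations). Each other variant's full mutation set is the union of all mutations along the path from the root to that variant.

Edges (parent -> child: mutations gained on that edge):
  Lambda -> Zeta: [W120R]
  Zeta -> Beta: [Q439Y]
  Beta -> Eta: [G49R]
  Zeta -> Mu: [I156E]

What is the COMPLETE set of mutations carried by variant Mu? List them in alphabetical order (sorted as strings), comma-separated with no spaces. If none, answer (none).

At Lambda: gained [] -> total []
At Zeta: gained ['W120R'] -> total ['W120R']
At Mu: gained ['I156E'] -> total ['I156E', 'W120R']

Answer: I156E,W120R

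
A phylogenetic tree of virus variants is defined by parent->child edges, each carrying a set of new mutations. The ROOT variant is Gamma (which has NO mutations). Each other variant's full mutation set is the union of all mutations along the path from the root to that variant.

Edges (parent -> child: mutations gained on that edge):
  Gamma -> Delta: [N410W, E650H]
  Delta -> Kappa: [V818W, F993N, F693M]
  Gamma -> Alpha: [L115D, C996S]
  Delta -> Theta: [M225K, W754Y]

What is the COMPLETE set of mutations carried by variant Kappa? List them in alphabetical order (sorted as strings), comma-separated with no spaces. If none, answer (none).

At Gamma: gained [] -> total []
At Delta: gained ['N410W', 'E650H'] -> total ['E650H', 'N410W']
At Kappa: gained ['V818W', 'F993N', 'F693M'] -> total ['E650H', 'F693M', 'F993N', 'N410W', 'V818W']

Answer: E650H,F693M,F993N,N410W,V818W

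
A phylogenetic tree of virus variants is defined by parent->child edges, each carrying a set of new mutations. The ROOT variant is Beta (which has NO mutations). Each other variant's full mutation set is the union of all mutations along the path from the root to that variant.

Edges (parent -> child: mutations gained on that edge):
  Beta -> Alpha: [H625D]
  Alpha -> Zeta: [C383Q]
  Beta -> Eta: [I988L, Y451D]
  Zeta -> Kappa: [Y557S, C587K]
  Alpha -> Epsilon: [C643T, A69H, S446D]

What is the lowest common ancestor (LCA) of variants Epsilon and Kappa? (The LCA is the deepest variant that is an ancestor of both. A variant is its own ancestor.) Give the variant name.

Answer: Alpha

Derivation:
Path from root to Epsilon: Beta -> Alpha -> Epsilon
  ancestors of Epsilon: {Beta, Alpha, Epsilon}
Path from root to Kappa: Beta -> Alpha -> Zeta -> Kappa
  ancestors of Kappa: {Beta, Alpha, Zeta, Kappa}
Common ancestors: {Beta, Alpha}
Walk up from Kappa: Kappa (not in ancestors of Epsilon), Zeta (not in ancestors of Epsilon), Alpha (in ancestors of Epsilon), Beta (in ancestors of Epsilon)
Deepest common ancestor (LCA) = Alpha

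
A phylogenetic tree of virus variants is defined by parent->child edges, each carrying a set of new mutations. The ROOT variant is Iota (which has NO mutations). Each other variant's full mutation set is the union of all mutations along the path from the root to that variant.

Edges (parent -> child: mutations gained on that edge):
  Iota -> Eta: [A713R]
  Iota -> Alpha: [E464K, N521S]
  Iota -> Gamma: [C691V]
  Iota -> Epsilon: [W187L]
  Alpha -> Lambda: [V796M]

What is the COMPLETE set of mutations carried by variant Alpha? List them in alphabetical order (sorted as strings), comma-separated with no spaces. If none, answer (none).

Answer: E464K,N521S

Derivation:
At Iota: gained [] -> total []
At Alpha: gained ['E464K', 'N521S'] -> total ['E464K', 'N521S']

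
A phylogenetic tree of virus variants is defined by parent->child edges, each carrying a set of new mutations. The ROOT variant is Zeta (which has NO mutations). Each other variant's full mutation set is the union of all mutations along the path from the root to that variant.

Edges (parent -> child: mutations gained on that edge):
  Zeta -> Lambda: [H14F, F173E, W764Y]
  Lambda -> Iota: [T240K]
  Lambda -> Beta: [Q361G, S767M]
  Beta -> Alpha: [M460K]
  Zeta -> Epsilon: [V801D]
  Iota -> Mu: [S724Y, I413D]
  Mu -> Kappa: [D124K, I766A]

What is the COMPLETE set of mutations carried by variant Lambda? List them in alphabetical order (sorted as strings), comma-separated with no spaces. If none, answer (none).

Answer: F173E,H14F,W764Y

Derivation:
At Zeta: gained [] -> total []
At Lambda: gained ['H14F', 'F173E', 'W764Y'] -> total ['F173E', 'H14F', 'W764Y']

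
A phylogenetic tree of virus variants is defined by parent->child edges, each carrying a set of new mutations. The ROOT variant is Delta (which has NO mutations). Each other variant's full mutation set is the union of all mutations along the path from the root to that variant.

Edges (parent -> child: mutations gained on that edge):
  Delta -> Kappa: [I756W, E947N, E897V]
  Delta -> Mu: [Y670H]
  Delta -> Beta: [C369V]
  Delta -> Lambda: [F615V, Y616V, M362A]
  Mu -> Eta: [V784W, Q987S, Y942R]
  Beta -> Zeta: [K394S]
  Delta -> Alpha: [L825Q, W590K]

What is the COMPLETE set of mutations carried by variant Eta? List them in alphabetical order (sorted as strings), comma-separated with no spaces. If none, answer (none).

Answer: Q987S,V784W,Y670H,Y942R

Derivation:
At Delta: gained [] -> total []
At Mu: gained ['Y670H'] -> total ['Y670H']
At Eta: gained ['V784W', 'Q987S', 'Y942R'] -> total ['Q987S', 'V784W', 'Y670H', 'Y942R']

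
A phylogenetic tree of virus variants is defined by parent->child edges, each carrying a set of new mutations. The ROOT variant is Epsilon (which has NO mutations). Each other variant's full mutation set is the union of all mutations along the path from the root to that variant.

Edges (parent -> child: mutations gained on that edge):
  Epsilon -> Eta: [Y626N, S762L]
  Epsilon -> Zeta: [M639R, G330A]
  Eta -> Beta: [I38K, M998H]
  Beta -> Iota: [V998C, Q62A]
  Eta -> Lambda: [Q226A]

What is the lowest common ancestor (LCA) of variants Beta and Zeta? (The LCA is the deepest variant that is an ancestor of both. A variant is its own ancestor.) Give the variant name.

Answer: Epsilon

Derivation:
Path from root to Beta: Epsilon -> Eta -> Beta
  ancestors of Beta: {Epsilon, Eta, Beta}
Path from root to Zeta: Epsilon -> Zeta
  ancestors of Zeta: {Epsilon, Zeta}
Common ancestors: {Epsilon}
Walk up from Zeta: Zeta (not in ancestors of Beta), Epsilon (in ancestors of Beta)
Deepest common ancestor (LCA) = Epsilon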